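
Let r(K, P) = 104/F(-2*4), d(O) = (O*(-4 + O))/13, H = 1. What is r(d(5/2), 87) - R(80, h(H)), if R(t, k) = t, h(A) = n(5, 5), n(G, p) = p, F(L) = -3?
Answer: -344/3 ≈ -114.67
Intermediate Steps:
d(O) = O*(-4 + O)/13 (d(O) = (O*(-4 + O))*(1/13) = O*(-4 + O)/13)
h(A) = 5
r(K, P) = -104/3 (r(K, P) = 104/(-3) = 104*(-1/3) = -104/3)
r(d(5/2), 87) - R(80, h(H)) = -104/3 - 1*80 = -104/3 - 80 = -344/3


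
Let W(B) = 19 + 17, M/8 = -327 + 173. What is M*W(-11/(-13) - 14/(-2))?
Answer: -44352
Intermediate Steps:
M = -1232 (M = 8*(-327 + 173) = 8*(-154) = -1232)
W(B) = 36
M*W(-11/(-13) - 14/(-2)) = -1232*36 = -44352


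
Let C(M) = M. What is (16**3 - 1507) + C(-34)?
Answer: 2555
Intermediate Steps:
(16**3 - 1507) + C(-34) = (16**3 - 1507) - 34 = (4096 - 1507) - 34 = 2589 - 34 = 2555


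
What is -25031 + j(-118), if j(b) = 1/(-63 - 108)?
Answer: -4280302/171 ≈ -25031.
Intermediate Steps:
j(b) = -1/171 (j(b) = 1/(-171) = -1/171)
-25031 + j(-118) = -25031 - 1/171 = -4280302/171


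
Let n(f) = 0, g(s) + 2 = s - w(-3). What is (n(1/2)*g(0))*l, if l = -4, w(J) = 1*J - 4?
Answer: 0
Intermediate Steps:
w(J) = -4 + J (w(J) = J - 4 = -4 + J)
g(s) = 5 + s (g(s) = -2 + (s - (-4 - 3)) = -2 + (s - 1*(-7)) = -2 + (s + 7) = -2 + (7 + s) = 5 + s)
(n(1/2)*g(0))*l = (0*(5 + 0))*(-4) = (0*5)*(-4) = 0*(-4) = 0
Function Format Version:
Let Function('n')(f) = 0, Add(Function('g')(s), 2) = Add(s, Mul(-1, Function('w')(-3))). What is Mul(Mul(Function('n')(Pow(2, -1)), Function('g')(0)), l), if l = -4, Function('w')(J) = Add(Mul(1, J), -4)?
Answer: 0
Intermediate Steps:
Function('w')(J) = Add(-4, J) (Function('w')(J) = Add(J, -4) = Add(-4, J))
Function('g')(s) = Add(5, s) (Function('g')(s) = Add(-2, Add(s, Mul(-1, Add(-4, -3)))) = Add(-2, Add(s, Mul(-1, -7))) = Add(-2, Add(s, 7)) = Add(-2, Add(7, s)) = Add(5, s))
Mul(Mul(Function('n')(Pow(2, -1)), Function('g')(0)), l) = Mul(Mul(0, Add(5, 0)), -4) = Mul(Mul(0, 5), -4) = Mul(0, -4) = 0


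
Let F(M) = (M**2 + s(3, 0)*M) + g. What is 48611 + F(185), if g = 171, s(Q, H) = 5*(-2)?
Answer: 81157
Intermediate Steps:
s(Q, H) = -10
F(M) = 171 + M**2 - 10*M (F(M) = (M**2 - 10*M) + 171 = 171 + M**2 - 10*M)
48611 + F(185) = 48611 + (171 + 185**2 - 10*185) = 48611 + (171 + 34225 - 1850) = 48611 + 32546 = 81157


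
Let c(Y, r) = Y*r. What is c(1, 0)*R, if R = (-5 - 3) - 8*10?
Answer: 0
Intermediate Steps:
R = -88 (R = -8 - 80 = -88)
c(1, 0)*R = (1*0)*(-88) = 0*(-88) = 0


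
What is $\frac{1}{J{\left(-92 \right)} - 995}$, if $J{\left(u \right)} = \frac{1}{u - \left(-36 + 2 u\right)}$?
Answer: $- \frac{128}{127359} \approx -0.001005$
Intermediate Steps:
$J{\left(u \right)} = \frac{1}{36 - u}$ ($J{\left(u \right)} = \frac{1}{u - \left(-36 + 2 u\right)} = \frac{1}{36 - u}$)
$\frac{1}{J{\left(-92 \right)} - 995} = \frac{1}{- \frac{1}{-36 - 92} - 995} = \frac{1}{- \frac{1}{-128} - 995} = \frac{1}{\left(-1\right) \left(- \frac{1}{128}\right) - 995} = \frac{1}{\frac{1}{128} - 995} = \frac{1}{- \frac{127359}{128}} = - \frac{128}{127359}$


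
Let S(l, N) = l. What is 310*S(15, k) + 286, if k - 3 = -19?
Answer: 4936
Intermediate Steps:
k = -16 (k = 3 - 19 = -16)
310*S(15, k) + 286 = 310*15 + 286 = 4650 + 286 = 4936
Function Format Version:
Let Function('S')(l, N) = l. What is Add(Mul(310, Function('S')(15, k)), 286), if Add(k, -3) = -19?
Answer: 4936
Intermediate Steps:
k = -16 (k = Add(3, -19) = -16)
Add(Mul(310, Function('S')(15, k)), 286) = Add(Mul(310, 15), 286) = Add(4650, 286) = 4936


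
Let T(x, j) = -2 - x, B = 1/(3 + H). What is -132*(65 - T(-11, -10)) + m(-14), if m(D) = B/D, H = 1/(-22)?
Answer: -3363371/455 ≈ -7392.0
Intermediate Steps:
H = -1/22 ≈ -0.045455
B = 22/65 (B = 1/(3 - 1/22) = 1/(65/22) = 22/65 ≈ 0.33846)
m(D) = 22/(65*D)
-132*(65 - T(-11, -10)) + m(-14) = -132*(65 - (-2 - 1*(-11))) + (22/65)/(-14) = -132*(65 - (-2 + 11)) + (22/65)*(-1/14) = -132*(65 - 1*9) - 11/455 = -132*(65 - 9) - 11/455 = -132*56 - 11/455 = -7392 - 11/455 = -3363371/455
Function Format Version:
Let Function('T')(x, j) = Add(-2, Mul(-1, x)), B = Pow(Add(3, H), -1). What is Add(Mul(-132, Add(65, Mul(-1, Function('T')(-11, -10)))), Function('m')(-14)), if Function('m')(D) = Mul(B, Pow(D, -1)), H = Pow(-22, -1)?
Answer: Rational(-3363371, 455) ≈ -7392.0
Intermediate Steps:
H = Rational(-1, 22) ≈ -0.045455
B = Rational(22, 65) (B = Pow(Add(3, Rational(-1, 22)), -1) = Pow(Rational(65, 22), -1) = Rational(22, 65) ≈ 0.33846)
Function('m')(D) = Mul(Rational(22, 65), Pow(D, -1))
Add(Mul(-132, Add(65, Mul(-1, Function('T')(-11, -10)))), Function('m')(-14)) = Add(Mul(-132, Add(65, Mul(-1, Add(-2, Mul(-1, -11))))), Mul(Rational(22, 65), Pow(-14, -1))) = Add(Mul(-132, Add(65, Mul(-1, Add(-2, 11)))), Mul(Rational(22, 65), Rational(-1, 14))) = Add(Mul(-132, Add(65, Mul(-1, 9))), Rational(-11, 455)) = Add(Mul(-132, Add(65, -9)), Rational(-11, 455)) = Add(Mul(-132, 56), Rational(-11, 455)) = Add(-7392, Rational(-11, 455)) = Rational(-3363371, 455)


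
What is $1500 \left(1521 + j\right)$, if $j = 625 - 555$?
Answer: $2386500$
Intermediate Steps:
$j = 70$ ($j = 625 - 555 = 70$)
$1500 \left(1521 + j\right) = 1500 \left(1521 + 70\right) = 1500 \cdot 1591 = 2386500$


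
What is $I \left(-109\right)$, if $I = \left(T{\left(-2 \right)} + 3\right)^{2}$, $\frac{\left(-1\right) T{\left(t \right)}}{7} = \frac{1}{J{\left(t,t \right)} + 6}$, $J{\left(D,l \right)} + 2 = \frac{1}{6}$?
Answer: $- \frac{118701}{625} \approx -189.92$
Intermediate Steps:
$J{\left(D,l \right)} = - \frac{11}{6}$ ($J{\left(D,l \right)} = -2 + \frac{1}{6} = - \frac{11}{6}$)
$T{\left(t \right)} = - \frac{42}{25}$ ($T{\left(t \right)} = - \frac{7}{- \frac{11}{6} + 6} = - \frac{7}{\frac{25}{6}} = \left(-7\right) \frac{6}{25} = - \frac{42}{25}$)
$I = \frac{1089}{625}$ ($I = \left(- \frac{42}{25} + 3\right)^{2} = \left(\frac{33}{25}\right)^{2} = \frac{1089}{625} \approx 1.7424$)
$I \left(-109\right) = \frac{1089}{625} \left(-109\right) = - \frac{118701}{625}$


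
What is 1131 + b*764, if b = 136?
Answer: 105035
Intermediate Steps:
1131 + b*764 = 1131 + 136*764 = 1131 + 103904 = 105035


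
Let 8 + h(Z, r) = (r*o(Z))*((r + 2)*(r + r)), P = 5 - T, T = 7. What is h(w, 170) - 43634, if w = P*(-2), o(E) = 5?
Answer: 49664358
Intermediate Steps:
P = -2 (P = 5 - 1*7 = 5 - 7 = -2)
w = 4 (w = -2*(-2) = 4)
h(Z, r) = -8 + 10*r²*(2 + r) (h(Z, r) = -8 + (r*5)*((r + 2)*(r + r)) = -8 + (5*r)*((2 + r)*(2*r)) = -8 + (5*r)*(2*r*(2 + r)) = -8 + 10*r²*(2 + r))
h(w, 170) - 43634 = (-8 + 10*170³ + 20*170²) - 43634 = (-8 + 10*4913000 + 20*28900) - 43634 = (-8 + 49130000 + 578000) - 43634 = 49707992 - 43634 = 49664358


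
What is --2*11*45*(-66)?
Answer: -65340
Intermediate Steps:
--2*11*45*(-66) = -(-22*45)*(-66) = -(-990)*(-66) = -1*65340 = -65340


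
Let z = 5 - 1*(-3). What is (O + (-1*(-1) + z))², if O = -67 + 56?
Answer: 4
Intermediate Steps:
z = 8 (z = 5 + 3 = 8)
O = -11
(O + (-1*(-1) + z))² = (-11 + (-1*(-1) + 8))² = (-11 + (1 + 8))² = (-11 + 9)² = (-2)² = 4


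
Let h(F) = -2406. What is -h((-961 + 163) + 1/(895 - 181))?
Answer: 2406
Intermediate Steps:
-h((-961 + 163) + 1/(895 - 181)) = -1*(-2406) = 2406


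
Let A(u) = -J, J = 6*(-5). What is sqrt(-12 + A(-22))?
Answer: 3*sqrt(2) ≈ 4.2426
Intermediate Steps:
J = -30
A(u) = 30 (A(u) = -1*(-30) = 30)
sqrt(-12 + A(-22)) = sqrt(-12 + 30) = sqrt(18) = 3*sqrt(2)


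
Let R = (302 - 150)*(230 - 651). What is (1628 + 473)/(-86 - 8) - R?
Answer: 6013147/94 ≈ 63970.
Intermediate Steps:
R = -63992 (R = 152*(-421) = -63992)
(1628 + 473)/(-86 - 8) - R = (1628 + 473)/(-86 - 8) - 1*(-63992) = 2101/(-94) + 63992 = 2101*(-1/94) + 63992 = -2101/94 + 63992 = 6013147/94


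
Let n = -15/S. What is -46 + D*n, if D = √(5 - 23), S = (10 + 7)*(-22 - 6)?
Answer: -46 + 45*I*√2/476 ≈ -46.0 + 0.1337*I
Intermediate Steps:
S = -476 (S = 17*(-28) = -476)
n = 15/476 (n = -15/(-476) = -15*(-1/476) = 15/476 ≈ 0.031513)
D = 3*I*√2 (D = √(-18) = 3*I*√2 ≈ 4.2426*I)
-46 + D*n = -46 + (3*I*√2)*(15/476) = -46 + 45*I*√2/476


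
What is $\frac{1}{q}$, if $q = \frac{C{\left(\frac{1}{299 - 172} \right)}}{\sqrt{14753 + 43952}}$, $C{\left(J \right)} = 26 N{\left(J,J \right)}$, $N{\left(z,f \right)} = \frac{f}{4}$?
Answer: $\frac{254 \sqrt{58705}}{13} \approx 4734.0$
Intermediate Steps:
$N{\left(z,f \right)} = \frac{f}{4}$ ($N{\left(z,f \right)} = f \frac{1}{4} = \frac{f}{4}$)
$C{\left(J \right)} = \frac{13 J}{2}$ ($C{\left(J \right)} = 26 \frac{J}{4} = \frac{13 J}{2}$)
$q = \frac{13 \sqrt{58705}}{14911070}$ ($q = \frac{\frac{13}{2} \frac{1}{299 - 172}}{\sqrt{14753 + 43952}} = \frac{\frac{13}{2} \cdot \frac{1}{127}}{\sqrt{58705}} = \frac{13}{2} \cdot \frac{1}{127} \frac{\sqrt{58705}}{58705} = \frac{13 \frac{\sqrt{58705}}{58705}}{254} = \frac{13 \sqrt{58705}}{14911070} \approx 0.00021124$)
$\frac{1}{q} = \frac{1}{\frac{13}{14911070} \sqrt{58705}} = \frac{254 \sqrt{58705}}{13}$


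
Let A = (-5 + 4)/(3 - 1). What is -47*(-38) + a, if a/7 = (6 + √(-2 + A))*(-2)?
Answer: 1702 - 7*I*√10 ≈ 1702.0 - 22.136*I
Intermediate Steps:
A = -½ (A = -1/2 = -1*½ = -½ ≈ -0.50000)
a = -84 - 7*I*√10 (a = 7*((6 + √(-2 - ½))*(-2)) = 7*((6 + √(-5/2))*(-2)) = 7*((6 + I*√10/2)*(-2)) = 7*(-12 - I*√10) = -84 - 7*I*√10 ≈ -84.0 - 22.136*I)
-47*(-38) + a = -47*(-38) + (-84 - 7*I*√10) = 1786 + (-84 - 7*I*√10) = 1702 - 7*I*√10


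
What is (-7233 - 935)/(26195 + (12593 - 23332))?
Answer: -1021/1932 ≈ -0.52847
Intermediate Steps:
(-7233 - 935)/(26195 + (12593 - 23332)) = -8168/(26195 - 10739) = -8168/15456 = -8168*1/15456 = -1021/1932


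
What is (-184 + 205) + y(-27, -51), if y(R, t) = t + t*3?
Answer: -183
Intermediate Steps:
y(R, t) = 4*t (y(R, t) = t + 3*t = 4*t)
(-184 + 205) + y(-27, -51) = (-184 + 205) + 4*(-51) = 21 - 204 = -183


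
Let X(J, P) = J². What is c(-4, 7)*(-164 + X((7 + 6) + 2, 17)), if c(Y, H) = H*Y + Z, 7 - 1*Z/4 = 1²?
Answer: -244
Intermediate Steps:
Z = 24 (Z = 28 - 4*1² = 28 - 4*1 = 28 - 4 = 24)
c(Y, H) = 24 + H*Y (c(Y, H) = H*Y + 24 = 24 + H*Y)
c(-4, 7)*(-164 + X((7 + 6) + 2, 17)) = (24 + 7*(-4))*(-164 + ((7 + 6) + 2)²) = (24 - 28)*(-164 + (13 + 2)²) = -4*(-164 + 15²) = -4*(-164 + 225) = -4*61 = -244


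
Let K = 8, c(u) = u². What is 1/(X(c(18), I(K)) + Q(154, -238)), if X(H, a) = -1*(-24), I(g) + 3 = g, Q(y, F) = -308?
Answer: -1/284 ≈ -0.0035211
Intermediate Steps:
I(g) = -3 + g
X(H, a) = 24
1/(X(c(18), I(K)) + Q(154, -238)) = 1/(24 - 308) = 1/(-284) = -1/284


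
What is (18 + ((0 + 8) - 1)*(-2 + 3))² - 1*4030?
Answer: -3405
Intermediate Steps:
(18 + ((0 + 8) - 1)*(-2 + 3))² - 1*4030 = (18 + (8 - 1)*1)² - 4030 = (18 + 7*1)² - 4030 = (18 + 7)² - 4030 = 25² - 4030 = 625 - 4030 = -3405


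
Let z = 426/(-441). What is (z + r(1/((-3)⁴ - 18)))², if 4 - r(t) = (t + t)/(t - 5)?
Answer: 4923688561/532640241 ≈ 9.2439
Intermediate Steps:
z = -142/147 (z = 426*(-1/441) = -142/147 ≈ -0.96599)
r(t) = 4 - 2*t/(-5 + t) (r(t) = 4 - (t + t)/(t - 5) = 4 - 2*t/(-5 + t))
(z + r(1/((-3)⁴ - 18)))² = (-142/147 + 2*(-10 + 1/((-3)⁴ - 18))/(-5 + 1/((-3)⁴ - 18)))² = (-142/147 + 2*(-10 + 1/(81 - 18))/(-5 + 1/(81 - 18)))² = (-142/147 + 2*(-10 + 1/63)/(-5 + 1/63))² = (-142/147 + 2*(-629/63)/(-314/63))² = (-142/147 + 2*(-63/314)*(-629/63))² = (-142/147 + 629/157)² = (70169/23079)² = 4923688561/532640241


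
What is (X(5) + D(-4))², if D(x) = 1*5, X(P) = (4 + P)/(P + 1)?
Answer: 169/4 ≈ 42.250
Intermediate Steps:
X(P) = (4 + P)/(1 + P)
D(x) = 5
(X(5) + D(-4))² = ((4 + 5)/(1 + 5) + 5)² = (9/6 + 5)² = ((⅙)*9 + 5)² = (3/2 + 5)² = (13/2)² = 169/4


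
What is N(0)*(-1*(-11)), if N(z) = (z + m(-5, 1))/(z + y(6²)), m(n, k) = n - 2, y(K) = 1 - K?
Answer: 11/5 ≈ 2.2000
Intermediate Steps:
m(n, k) = -2 + n
N(z) = (-7 + z)/(-35 + z) (N(z) = (z + (-2 - 5))/(z + (1 - 1*6²)) = (z - 7)/(z + (1 - 1*36)) = (-7 + z)/(z + (1 - 36)) = (-7 + z)/(z - 35) = (-7 + z)/(-35 + z))
N(0)*(-1*(-11)) = ((-7 + 0)/(-35 + 0))*(-1*(-11)) = (-7/(-35))*11 = -1/35*(-7)*11 = (⅕)*11 = 11/5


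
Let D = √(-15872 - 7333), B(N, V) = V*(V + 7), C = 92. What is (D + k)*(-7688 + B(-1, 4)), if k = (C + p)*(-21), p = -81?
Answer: 1765764 - 7644*I*√23205 ≈ 1.7658e+6 - 1.1644e+6*I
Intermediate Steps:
B(N, V) = V*(7 + V)
k = -231 (k = (92 - 81)*(-21) = 11*(-21) = -231)
D = I*√23205 (D = √(-23205) = I*√23205 ≈ 152.33*I)
(D + k)*(-7688 + B(-1, 4)) = (I*√23205 - 231)*(-7688 + 4*(7 + 4)) = (-231 + I*√23205)*(-7688 + 4*11) = (-231 + I*√23205)*(-7688 + 44) = (-231 + I*√23205)*(-7644) = 1765764 - 7644*I*√23205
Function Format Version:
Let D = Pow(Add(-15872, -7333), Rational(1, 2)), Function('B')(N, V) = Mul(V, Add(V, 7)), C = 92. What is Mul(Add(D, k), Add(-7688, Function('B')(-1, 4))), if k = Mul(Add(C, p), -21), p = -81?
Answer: Add(1765764, Mul(-7644, I, Pow(23205, Rational(1, 2)))) ≈ Add(1.7658e+6, Mul(-1.1644e+6, I))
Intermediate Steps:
Function('B')(N, V) = Mul(V, Add(7, V))
k = -231 (k = Mul(Add(92, -81), -21) = Mul(11, -21) = -231)
D = Mul(I, Pow(23205, Rational(1, 2))) (D = Pow(-23205, Rational(1, 2)) = Mul(I, Pow(23205, Rational(1, 2))) ≈ Mul(152.33, I))
Mul(Add(D, k), Add(-7688, Function('B')(-1, 4))) = Mul(Add(Mul(I, Pow(23205, Rational(1, 2))), -231), Add(-7688, Mul(4, Add(7, 4)))) = Mul(Add(-231, Mul(I, Pow(23205, Rational(1, 2)))), Add(-7688, Mul(4, 11))) = Mul(Add(-231, Mul(I, Pow(23205, Rational(1, 2)))), Add(-7688, 44)) = Mul(Add(-231, Mul(I, Pow(23205, Rational(1, 2)))), -7644) = Add(1765764, Mul(-7644, I, Pow(23205, Rational(1, 2))))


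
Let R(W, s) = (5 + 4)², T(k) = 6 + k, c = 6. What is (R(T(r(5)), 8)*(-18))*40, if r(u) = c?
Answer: -58320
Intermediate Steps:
r(u) = 6
R(W, s) = 81 (R(W, s) = 9² = 81)
(R(T(r(5)), 8)*(-18))*40 = (81*(-18))*40 = -1458*40 = -58320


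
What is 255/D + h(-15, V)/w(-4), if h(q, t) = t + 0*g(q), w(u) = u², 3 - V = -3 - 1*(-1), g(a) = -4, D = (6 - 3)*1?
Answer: 1365/16 ≈ 85.313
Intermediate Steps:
D = 3 (D = 3*1 = 3)
V = 5 (V = 3 - (-3 - 1*(-1)) = 3 - (-3 + 1) = 3 - 1*(-2) = 3 + 2 = 5)
h(q, t) = t (h(q, t) = t + 0*(-4) = t + 0 = t)
255/D + h(-15, V)/w(-4) = 255/3 + 5/((-4)²) = 255*(⅓) + 5/16 = 85 + 5*(1/16) = 85 + 5/16 = 1365/16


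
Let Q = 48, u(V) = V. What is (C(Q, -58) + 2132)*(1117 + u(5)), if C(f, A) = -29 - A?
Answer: 2424642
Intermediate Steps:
(C(Q, -58) + 2132)*(1117 + u(5)) = ((-29 - 1*(-58)) + 2132)*(1117 + 5) = ((-29 + 58) + 2132)*1122 = (29 + 2132)*1122 = 2161*1122 = 2424642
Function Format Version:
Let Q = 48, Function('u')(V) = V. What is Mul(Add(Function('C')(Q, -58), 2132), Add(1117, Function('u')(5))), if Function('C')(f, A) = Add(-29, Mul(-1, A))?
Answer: 2424642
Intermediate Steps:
Mul(Add(Function('C')(Q, -58), 2132), Add(1117, Function('u')(5))) = Mul(Add(Add(-29, Mul(-1, -58)), 2132), Add(1117, 5)) = Mul(Add(Add(-29, 58), 2132), 1122) = Mul(Add(29, 2132), 1122) = Mul(2161, 1122) = 2424642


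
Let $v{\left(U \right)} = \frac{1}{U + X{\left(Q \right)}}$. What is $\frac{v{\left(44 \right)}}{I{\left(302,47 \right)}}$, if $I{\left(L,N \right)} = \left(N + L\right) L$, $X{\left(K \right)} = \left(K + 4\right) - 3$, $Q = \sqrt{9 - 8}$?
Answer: $\frac{1}{4848308} \approx 2.0626 \cdot 10^{-7}$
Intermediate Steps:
$Q = 1$ ($Q = \sqrt{1} = 1$)
$X{\left(K \right)} = 1 + K$ ($X{\left(K \right)} = \left(4 + K\right) - 3 = 1 + K$)
$v{\left(U \right)} = \frac{1}{2 + U}$ ($v{\left(U \right)} = \frac{1}{U + \left(1 + 1\right)} = \frac{1}{U + 2} = \frac{1}{2 + U}$)
$I{\left(L,N \right)} = L \left(L + N\right)$ ($I{\left(L,N \right)} = \left(L + N\right) L = L \left(L + N\right)$)
$\frac{v{\left(44 \right)}}{I{\left(302,47 \right)}} = \frac{1}{\left(2 + 44\right) 302 \left(302 + 47\right)} = \frac{1}{46 \cdot 302 \cdot 349} = \frac{1}{46 \cdot 105398} = \frac{1}{46} \cdot \frac{1}{105398} = \frac{1}{4848308}$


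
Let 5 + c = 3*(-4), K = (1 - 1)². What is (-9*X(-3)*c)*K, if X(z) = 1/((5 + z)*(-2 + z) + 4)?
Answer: 0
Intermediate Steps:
K = 0 (K = 0² = 0)
X(z) = 1/(4 + (-2 + z)*(5 + z)) (X(z) = 1/((-2 + z)*(5 + z) + 4) = 1/(4 + (-2 + z)*(5 + z)))
c = -17 (c = -5 + 3*(-4) = -5 - 12 = -17)
(-9*X(-3)*c)*K = -9*(-17)/(-6 + (-3)² + 3*(-3))*0 = -9*(-17)/(-6 + 9 - 9)*0 = -9*(-17)/(-6)*0 = -(-3)*(-17)/2*0 = -9*17/6*0 = -51/2*0 = 0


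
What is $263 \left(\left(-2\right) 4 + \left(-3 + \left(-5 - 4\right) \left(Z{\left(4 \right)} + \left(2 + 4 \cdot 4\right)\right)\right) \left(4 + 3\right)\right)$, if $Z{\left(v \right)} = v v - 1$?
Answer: $-554404$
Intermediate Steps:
$Z{\left(v \right)} = -1 + v^{2}$ ($Z{\left(v \right)} = v^{2} - 1 = -1 + v^{2}$)
$263 \left(\left(-2\right) 4 + \left(-3 + \left(-5 - 4\right) \left(Z{\left(4 \right)} + \left(2 + 4 \cdot 4\right)\right)\right) \left(4 + 3\right)\right) = 263 \left(\left(-2\right) 4 + \left(-3 + \left(-5 - 4\right) \left(\left(-1 + 4^{2}\right) + \left(2 + 4 \cdot 4\right)\right)\right) \left(4 + 3\right)\right) = 263 \left(-8 + \left(-3 - 9 \left(\left(-1 + 16\right) + \left(2 + 16\right)\right)\right) 7\right) = 263 \left(-8 + \left(-3 - 9 \left(15 + 18\right)\right) 7\right) = 263 \left(-8 + \left(-3 - 297\right) 7\right) = 263 \left(-8 - 2100\right) = 263 \left(-2108\right) = -554404$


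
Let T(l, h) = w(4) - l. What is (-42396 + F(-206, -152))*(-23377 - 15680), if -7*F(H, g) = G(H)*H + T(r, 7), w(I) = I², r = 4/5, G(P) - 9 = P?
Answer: 9411877746/5 ≈ 1.8824e+9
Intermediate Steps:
G(P) = 9 + P
r = ⅘ (r = 4*(⅕) = ⅘ ≈ 0.80000)
T(l, h) = 16 - l (T(l, h) = 4² - l = 16 - l)
F(H, g) = -76/35 - H*(9 + H)/7 (F(H, g) = -((9 + H)*H + (16 - 1*⅘))/7 = -(H*(9 + H) + (16 - ⅘))/7 = -(H*(9 + H) + 76/5)/7 = -(76/5 + H*(9 + H))/7 = -76/35 - H*(9 + H)/7)
(-42396 + F(-206, -152))*(-23377 - 15680) = (-42396 + (-76/35 - ⅐*(-206)*(9 - 206)))*(-23377 - 15680) = (-42396 + (-76/35 - ⅐*(-206)*(-197)))*(-39057) = (-42396 + (-76/35 - 40582/7))*(-39057) = (-42396 - 28998/5)*(-39057) = -240978/5*(-39057) = 9411877746/5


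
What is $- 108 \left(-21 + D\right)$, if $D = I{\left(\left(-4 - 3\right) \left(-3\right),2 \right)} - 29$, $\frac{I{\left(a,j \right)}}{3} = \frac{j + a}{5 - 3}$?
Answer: $1674$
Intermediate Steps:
$I{\left(a,j \right)} = \frac{3 a}{2} + \frac{3 j}{2}$ ($I{\left(a,j \right)} = 3 \frac{j + a}{5 - 3} = 3 \frac{a + j}{2} = 3 \left(a + j\right) \frac{1}{2} = 3 \left(\frac{a}{2} + \frac{j}{2}\right) = \frac{3 a}{2} + \frac{3 j}{2}$)
$D = \frac{11}{2}$ ($D = \left(\frac{3 \left(-4 - 3\right) \left(-3\right)}{2} + \frac{3}{2} \cdot 2\right) - 29 = \left(\frac{3 \left(\left(-7\right) \left(-3\right)\right)}{2} + 3\right) - 29 = \left(\frac{3}{2} \cdot 21 + 3\right) - 29 = \left(\frac{63}{2} + 3\right) - 29 = \frac{69}{2} - 29 = \frac{11}{2} \approx 5.5$)
$- 108 \left(-21 + D\right) = - 108 \left(-21 + \frac{11}{2}\right) = \left(-108\right) \left(- \frac{31}{2}\right) = 1674$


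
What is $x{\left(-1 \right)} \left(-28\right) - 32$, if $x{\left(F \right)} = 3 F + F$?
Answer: $80$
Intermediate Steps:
$x{\left(F \right)} = 4 F$
$x{\left(-1 \right)} \left(-28\right) - 32 = 4 \left(-1\right) \left(-28\right) - 32 = \left(-4\right) \left(-28\right) - 32 = 112 - 32 = 80$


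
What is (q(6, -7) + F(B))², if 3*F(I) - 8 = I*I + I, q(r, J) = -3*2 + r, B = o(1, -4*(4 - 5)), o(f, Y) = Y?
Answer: 784/9 ≈ 87.111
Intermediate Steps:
B = 4 (B = -4*(4 - 5) = -4*(-1) = 4)
q(r, J) = -6 + r
F(I) = 8/3 + I/3 + I²/3 (F(I) = 8/3 + (I*I + I)/3 = 8/3 + (I² + I)/3 = 8/3 + (I + I²)/3 = 8/3 + (I/3 + I²/3) = 8/3 + I/3 + I²/3)
(q(6, -7) + F(B))² = ((-6 + 6) + (8/3 + (⅓)*4 + (⅓)*4²))² = (0 + (8/3 + 4/3 + (⅓)*16))² = (0 + (8/3 + 4/3 + 16/3))² = (0 + 28/3)² = (28/3)² = 784/9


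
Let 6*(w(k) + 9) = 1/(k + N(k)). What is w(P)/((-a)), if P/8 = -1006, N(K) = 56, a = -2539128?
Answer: -431569/121756265856 ≈ -3.5445e-6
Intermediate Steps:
P = -8048 (P = 8*(-1006) = -8048)
w(k) = -9 + 1/(6*(56 + k)) (w(k) = -9 + 1/(6*(k + 56)) = -9 + 1/(6*(56 + k)))
w(P)/((-a)) = ((-3023 - 54*(-8048))/(6*(56 - 8048)))/((-1*(-2539128))) = ((1/6)*(-3023 + 434592)/(-7992))/2539128 = ((1/6)*(-1/7992)*431569)*(1/2539128) = -431569/47952*1/2539128 = -431569/121756265856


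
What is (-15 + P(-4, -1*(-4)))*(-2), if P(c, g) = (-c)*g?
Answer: -2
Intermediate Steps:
P(c, g) = -c*g
(-15 + P(-4, -1*(-4)))*(-2) = (-15 - 1*(-4)*(-1*(-4)))*(-2) = (-15 - 1*(-4)*4)*(-2) = (-15 + 16)*(-2) = 1*(-2) = -2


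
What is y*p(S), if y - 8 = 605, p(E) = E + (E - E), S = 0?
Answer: 0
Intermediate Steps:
p(E) = E (p(E) = E + 0 = E)
y = 613 (y = 8 + 605 = 613)
y*p(S) = 613*0 = 0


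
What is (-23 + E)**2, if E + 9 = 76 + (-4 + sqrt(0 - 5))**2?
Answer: 2705 - 880*I*sqrt(5) ≈ 2705.0 - 1967.7*I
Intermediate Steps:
E = 67 + (-4 + I*sqrt(5))**2 (E = -9 + (76 + (-4 + sqrt(0 - 5))**2) = -9 + (76 + (-4 + sqrt(-5))**2) = -9 + (76 + (-4 + I*sqrt(5))**2) = 67 + (-4 + I*sqrt(5))**2 ≈ 78.0 - 17.889*I)
(-23 + E)**2 = (-23 + (78 - 8*I*sqrt(5)))**2 = (55 - 8*I*sqrt(5))**2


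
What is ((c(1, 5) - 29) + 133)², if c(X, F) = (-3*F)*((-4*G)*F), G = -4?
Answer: 1201216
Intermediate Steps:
c(X, F) = -48*F² (c(X, F) = (-3*F)*((-4*(-4))*F) = (-3*F)*(16*F) = -48*F²)
((c(1, 5) - 29) + 133)² = ((-48*5² - 29) + 133)² = ((-48*25 - 29) + 133)² = ((-1200 - 29) + 133)² = (-1229 + 133)² = (-1096)² = 1201216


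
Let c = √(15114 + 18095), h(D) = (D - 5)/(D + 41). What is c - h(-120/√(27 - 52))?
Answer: -371/2257 + √33209 - 1104*I/2257 ≈ 182.07 - 0.48914*I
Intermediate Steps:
h(D) = (-5 + D)/(41 + D)
c = √33209 ≈ 182.23
c - h(-120/√(27 - 52)) = √33209 - (-5 - 120/√(27 - 52))/(41 - 120/√(27 - 52)) = √33209 - (-5 - 120*(-I/5))/(41 - 120*(-I/5)) = √33209 - (-5 - (-24)*I)/(41 - (-24)*I) = √33209 - (-5 + 24*I)/(41 + 24*I) = √33209 - (41 - 24*I)/2257*(-5 + 24*I) = √33209 - (-5 + 24*I)*(41 - 24*I)/2257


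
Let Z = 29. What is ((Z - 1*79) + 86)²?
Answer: 1296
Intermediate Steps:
((Z - 1*79) + 86)² = ((29 - 1*79) + 86)² = ((29 - 79) + 86)² = (-50 + 86)² = 36² = 1296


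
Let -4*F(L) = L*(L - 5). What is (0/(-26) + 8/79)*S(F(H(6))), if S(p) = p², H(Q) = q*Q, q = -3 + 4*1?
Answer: 18/79 ≈ 0.22785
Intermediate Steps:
q = 1 (q = -3 + 4 = 1)
H(Q) = Q (H(Q) = 1*Q = Q)
F(L) = -L*(-5 + L)/4 (F(L) = -L*(L - 5)/4 = -L*(-5 + L)/4)
(0/(-26) + 8/79)*S(F(H(6))) = (0/(-26) + 8/79)*((¼)*6*(5 - 1*6))² = (0*(-1/26) + 8*(1/79))*((¼)*6*(5 - 6))² = (0 + 8/79)*((¼)*6*(-1))² = 8*(-3/2)²/79 = (8/79)*(9/4) = 18/79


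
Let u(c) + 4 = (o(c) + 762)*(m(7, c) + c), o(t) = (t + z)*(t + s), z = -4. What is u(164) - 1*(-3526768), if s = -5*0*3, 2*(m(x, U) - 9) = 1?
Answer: 8211611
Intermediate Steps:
m(x, U) = 19/2 (m(x, U) = 9 + (1/2)*1 = 9 + 1/2 = 19/2)
s = 0 (s = 0*3 = 0)
o(t) = t*(-4 + t) (o(t) = (t - 4)*(t + 0) = (-4 + t)*t = t*(-4 + t))
u(c) = -4 + (762 + c*(-4 + c))*(19/2 + c) (u(c) = -4 + (c*(-4 + c) + 762)*(19/2 + c) = -4 + (762 + c*(-4 + c))*(19/2 + c))
u(164) - 1*(-3526768) = (7235 + 164**3 + 724*164 + (11/2)*164**2) - 1*(-3526768) = (7235 + 4410944 + 118736 + (11/2)*26896) + 3526768 = (7235 + 4410944 + 118736 + 147928) + 3526768 = 4684843 + 3526768 = 8211611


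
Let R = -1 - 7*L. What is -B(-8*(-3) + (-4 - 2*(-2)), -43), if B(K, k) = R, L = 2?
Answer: 15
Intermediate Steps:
R = -15 (R = -1 - 7*2 = -1 - 14 = -15)
B(K, k) = -15
-B(-8*(-3) + (-4 - 2*(-2)), -43) = -1*(-15) = 15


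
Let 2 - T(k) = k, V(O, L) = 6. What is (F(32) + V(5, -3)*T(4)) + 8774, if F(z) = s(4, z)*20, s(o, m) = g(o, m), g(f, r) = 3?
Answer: 8822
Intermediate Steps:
s(o, m) = 3
F(z) = 60 (F(z) = 3*20 = 60)
T(k) = 2 - k
(F(32) + V(5, -3)*T(4)) + 8774 = (60 + 6*(2 - 1*4)) + 8774 = (60 + 6*(2 - 4)) + 8774 = (60 + 6*(-2)) + 8774 = (60 - 12) + 8774 = 48 + 8774 = 8822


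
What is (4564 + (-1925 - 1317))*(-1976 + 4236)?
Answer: 2987720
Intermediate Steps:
(4564 + (-1925 - 1317))*(-1976 + 4236) = (4564 - 3242)*2260 = 1322*2260 = 2987720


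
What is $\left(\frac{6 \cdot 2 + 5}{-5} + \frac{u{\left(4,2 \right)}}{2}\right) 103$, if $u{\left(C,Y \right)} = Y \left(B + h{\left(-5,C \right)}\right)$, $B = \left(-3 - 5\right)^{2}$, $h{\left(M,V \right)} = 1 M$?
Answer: $\frac{28634}{5} \approx 5726.8$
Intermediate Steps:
$h{\left(M,V \right)} = M$
$B = 64$ ($B = \left(-8\right)^{2} = 64$)
$u{\left(C,Y \right)} = 59 Y$ ($u{\left(C,Y \right)} = Y \left(64 - 5\right) = Y 59 = 59 Y$)
$\left(\frac{6 \cdot 2 + 5}{-5} + \frac{u{\left(4,2 \right)}}{2}\right) 103 = \left(\frac{6 \cdot 2 + 5}{-5} + \frac{59 \cdot 2}{2}\right) 103 = \left(\left(12 + 5\right) \left(- \frac{1}{5}\right) + 118 \cdot \frac{1}{2}\right) 103 = \left(17 \left(- \frac{1}{5}\right) + 59\right) 103 = \left(- \frac{17}{5} + 59\right) 103 = \frac{278}{5} \cdot 103 = \frac{28634}{5}$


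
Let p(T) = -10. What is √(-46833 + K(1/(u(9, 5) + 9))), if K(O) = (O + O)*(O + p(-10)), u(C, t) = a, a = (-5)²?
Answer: 3*I*√6015514/34 ≈ 216.41*I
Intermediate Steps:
a = 25
u(C, t) = 25
K(O) = 2*O*(-10 + O) (K(O) = (O + O)*(O - 10) = (2*O)*(-10 + O) = 2*O*(-10 + O))
√(-46833 + K(1/(u(9, 5) + 9))) = √(-46833 + 2*(-10 + 1/(25 + 9))/(25 + 9)) = √(-46833 + 2*(-10 + 1/34)/34) = √(-46833 + 2*(1/34)*(-10 + 1/34)) = √(-46833 + 2*(1/34)*(-339/34)) = √(-46833 - 339/578) = √(-27069813/578) = 3*I*√6015514/34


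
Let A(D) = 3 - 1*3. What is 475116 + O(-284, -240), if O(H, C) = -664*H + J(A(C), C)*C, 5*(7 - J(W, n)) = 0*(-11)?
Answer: 662012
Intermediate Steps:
A(D) = 0 (A(D) = 3 - 3 = 0)
J(W, n) = 7 (J(W, n) = 7 - 0*(-11) = 7 - 1/5*0 = 7 + 0 = 7)
O(H, C) = -664*H + 7*C
475116 + O(-284, -240) = 475116 + (-664*(-284) + 7*(-240)) = 475116 + (188576 - 1680) = 475116 + 186896 = 662012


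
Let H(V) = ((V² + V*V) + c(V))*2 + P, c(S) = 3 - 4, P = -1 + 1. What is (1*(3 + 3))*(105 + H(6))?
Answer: 1482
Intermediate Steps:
P = 0
c(S) = -1
H(V) = -2 + 4*V² (H(V) = ((V² + V*V) - 1)*2 + 0 = ((V² + V²) - 1)*2 + 0 = (2*V² - 1)*2 + 0 = (-1 + 2*V²)*2 + 0 = (-2 + 4*V²) + 0 = -2 + 4*V²)
(1*(3 + 3))*(105 + H(6)) = (1*(3 + 3))*(105 + (-2 + 4*6²)) = (1*6)*(105 + (-2 + 4*36)) = 6*(105 + (-2 + 144)) = 6*(105 + 142) = 6*247 = 1482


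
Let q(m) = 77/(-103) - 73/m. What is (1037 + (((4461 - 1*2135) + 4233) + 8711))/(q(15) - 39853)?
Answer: -25194315/61581559 ≈ -0.40912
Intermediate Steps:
q(m) = -77/103 - 73/m (q(m) = 77*(-1/103) - 73/m = -77/103 - 73/m)
(1037 + (((4461 - 1*2135) + 4233) + 8711))/(q(15) - 39853) = (1037 + (((4461 - 1*2135) + 4233) + 8711))/((-77/103 - 73/15) - 39853) = (1037 + (((4461 - 2135) + 4233) + 8711))/((-77/103 - 73*1/15) - 39853) = (1037 + ((2326 + 4233) + 8711))/((-77/103 - 73/15) - 39853) = (1037 + (6559 + 8711))/(-8674/1545 - 39853) = (1037 + 15270)/(-61581559/1545) = 16307*(-1545/61581559) = -25194315/61581559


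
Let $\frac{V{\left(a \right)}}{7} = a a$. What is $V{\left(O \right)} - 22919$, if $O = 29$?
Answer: $-17032$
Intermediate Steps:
$V{\left(a \right)} = 7 a^{2}$ ($V{\left(a \right)} = 7 a a = 7 a^{2}$)
$V{\left(O \right)} - 22919 = 7 \cdot 29^{2} - 22919 = 7 \cdot 841 - 22919 = 5887 - 22919 = -17032$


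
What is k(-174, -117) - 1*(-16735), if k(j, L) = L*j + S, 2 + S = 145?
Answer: 37236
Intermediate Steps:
S = 143 (S = -2 + 145 = 143)
k(j, L) = 143 + L*j (k(j, L) = L*j + 143 = 143 + L*j)
k(-174, -117) - 1*(-16735) = (143 - 117*(-174)) - 1*(-16735) = (143 + 20358) + 16735 = 20501 + 16735 = 37236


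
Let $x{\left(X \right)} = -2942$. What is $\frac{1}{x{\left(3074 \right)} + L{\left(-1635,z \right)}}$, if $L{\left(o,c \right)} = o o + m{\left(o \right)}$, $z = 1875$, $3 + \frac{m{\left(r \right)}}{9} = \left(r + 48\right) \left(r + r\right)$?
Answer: $\frac{1}{49375666} \approx 2.0253 \cdot 10^{-8}$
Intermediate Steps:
$m{\left(r \right)} = -27 + 18 r \left(48 + r\right)$ ($m{\left(r \right)} = -27 + 9 \left(r + 48\right) \left(r + r\right) = -27 + 9 \left(48 + r\right) 2 r = -27 + 9 \cdot 2 r \left(48 + r\right) = -27 + 18 r \left(48 + r\right)$)
$L{\left(o,c \right)} = -27 + 19 o^{2} + 864 o$ ($L{\left(o,c \right)} = o o + \left(-27 + 18 o^{2} + 864 o\right) = o^{2} + \left(-27 + 18 o^{2} + 864 o\right) = -27 + 19 o^{2} + 864 o$)
$\frac{1}{x{\left(3074 \right)} + L{\left(-1635,z \right)}} = \frac{1}{-2942 + \left(-27 + 19 \left(-1635\right)^{2} + 864 \left(-1635\right)\right)} = \frac{1}{-2942 - -49378608} = \frac{1}{-2942 + 49378608} = \frac{1}{49375666}$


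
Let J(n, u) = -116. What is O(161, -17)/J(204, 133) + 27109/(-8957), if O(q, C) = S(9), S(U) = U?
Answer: -3225257/1039012 ≈ -3.1042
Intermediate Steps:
O(q, C) = 9
O(161, -17)/J(204, 133) + 27109/(-8957) = 9/(-116) + 27109/(-8957) = 9*(-1/116) + 27109*(-1/8957) = -9/116 - 27109/8957 = -3225257/1039012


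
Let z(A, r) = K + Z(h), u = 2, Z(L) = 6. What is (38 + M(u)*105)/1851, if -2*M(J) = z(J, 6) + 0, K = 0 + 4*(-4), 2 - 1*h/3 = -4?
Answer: 563/1851 ≈ 0.30416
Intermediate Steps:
h = 18 (h = 6 - 3*(-4) = 6 + 12 = 18)
K = -16 (K = 0 - 16 = -16)
z(A, r) = -10 (z(A, r) = -16 + 6 = -10)
M(J) = 5 (M(J) = -(-10 + 0)/2 = -½*(-10) = 5)
(38 + M(u)*105)/1851 = (38 + 5*105)/1851 = (38 + 525)*(1/1851) = 563*(1/1851) = 563/1851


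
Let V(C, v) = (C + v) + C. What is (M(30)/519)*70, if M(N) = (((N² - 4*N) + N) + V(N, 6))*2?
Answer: 40880/173 ≈ 236.30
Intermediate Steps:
V(C, v) = v + 2*C
M(N) = 12 - 2*N + 2*N² (M(N) = (((N² - 4*N) + N) + (6 + 2*N))*2 = ((N² - 3*N) + (6 + 2*N))*2 = (6 + N² - N)*2 = 12 - 2*N + 2*N²)
(M(30)/519)*70 = ((12 - 2*30 + 2*30²)/519)*70 = ((12 - 60 + 2*900)*(1/519))*70 = ((12 - 60 + 1800)*(1/519))*70 = (1752*(1/519))*70 = (584/173)*70 = 40880/173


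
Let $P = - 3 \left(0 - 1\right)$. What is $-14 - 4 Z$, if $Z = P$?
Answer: $-26$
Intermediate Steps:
$P = 3$ ($P = \left(-3\right) \left(-1\right) = 3$)
$Z = 3$
$-14 - 4 Z = -14 - 12 = -26$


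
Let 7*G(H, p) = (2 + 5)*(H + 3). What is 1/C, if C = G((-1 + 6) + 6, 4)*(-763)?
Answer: -1/10682 ≈ -9.3615e-5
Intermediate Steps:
G(H, p) = 3 + H (G(H, p) = ((2 + 5)*(H + 3))/7 = (7*(3 + H))/7 = (21 + 7*H)/7 = 3 + H)
C = -10682 (C = (3 + ((-1 + 6) + 6))*(-763) = (3 + (5 + 6))*(-763) = (3 + 11)*(-763) = 14*(-763) = -10682)
1/C = 1/(-10682) = -1/10682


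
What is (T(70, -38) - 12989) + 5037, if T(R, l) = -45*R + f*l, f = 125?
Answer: -15852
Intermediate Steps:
T(R, l) = -45*R + 125*l
(T(70, -38) - 12989) + 5037 = ((-45*70 + 125*(-38)) - 12989) + 5037 = ((-3150 - 4750) - 12989) + 5037 = (-7900 - 12989) + 5037 = -20889 + 5037 = -15852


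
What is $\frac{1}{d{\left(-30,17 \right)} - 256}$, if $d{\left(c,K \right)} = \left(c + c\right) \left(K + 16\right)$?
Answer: $- \frac{1}{2236} \approx -0.00044723$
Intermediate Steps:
$d{\left(c,K \right)} = 2 c \left(16 + K\right)$
$\frac{1}{d{\left(-30,17 \right)} - 256} = \frac{1}{2 \left(-30\right) \left(16 + 17\right) - 256} = \frac{1}{2 \left(-30\right) 33 - 256} = \frac{1}{-1980 - 256} = \frac{1}{-2236} = - \frac{1}{2236}$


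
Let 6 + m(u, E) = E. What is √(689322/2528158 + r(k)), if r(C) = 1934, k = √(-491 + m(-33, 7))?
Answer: √3090765997810313/1264079 ≈ 43.980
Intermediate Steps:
m(u, E) = -6 + E
k = 7*I*√10 (k = √(-491 + (-6 + 7)) = √(-491 + 1) = √(-490) = 7*I*√10 ≈ 22.136*I)
√(689322/2528158 + r(k)) = √(689322/2528158 + 1934) = √(689322*(1/2528158) + 1934) = √(344661/1264079 + 1934) = √(2445073447/1264079) = √3090765997810313/1264079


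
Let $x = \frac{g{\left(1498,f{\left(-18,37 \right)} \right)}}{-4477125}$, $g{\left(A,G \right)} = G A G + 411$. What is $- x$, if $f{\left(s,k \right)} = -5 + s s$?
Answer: $\frac{152438389}{4477125} \approx 34.048$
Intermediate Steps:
$f{\left(s,k \right)} = -5 + s^{2}$
$g{\left(A,G \right)} = 411 + A G^{2}$ ($g{\left(A,G \right)} = A G G + 411 = A G^{2} + 411 = 411 + A G^{2}$)
$x = - \frac{152438389}{4477125}$ ($x = \frac{411 + 1498 \left(-5 + \left(-18\right)^{2}\right)^{2}}{-4477125} = \left(411 + 1498 \left(-5 + 324\right)^{2}\right) \left(- \frac{1}{4477125}\right) = \left(411 + 1498 \cdot 319^{2}\right) \left(- \frac{1}{4477125}\right) = \left(411 + 1498 \cdot 101761\right) \left(- \frac{1}{4477125}\right) = \left(411 + 152437978\right) \left(- \frac{1}{4477125}\right) = 152438389 \left(- \frac{1}{4477125}\right) = - \frac{152438389}{4477125} \approx -34.048$)
$- x = \left(-1\right) \left(- \frac{152438389}{4477125}\right) = \frac{152438389}{4477125}$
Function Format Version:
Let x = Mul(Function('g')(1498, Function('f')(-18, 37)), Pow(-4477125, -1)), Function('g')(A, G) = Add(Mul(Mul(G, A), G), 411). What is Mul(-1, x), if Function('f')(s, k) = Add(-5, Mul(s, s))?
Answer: Rational(152438389, 4477125) ≈ 34.048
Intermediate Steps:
Function('f')(s, k) = Add(-5, Pow(s, 2))
Function('g')(A, G) = Add(411, Mul(A, Pow(G, 2))) (Function('g')(A, G) = Add(Mul(Mul(A, G), G), 411) = Add(Mul(A, Pow(G, 2)), 411) = Add(411, Mul(A, Pow(G, 2))))
x = Rational(-152438389, 4477125) (x = Mul(Add(411, Mul(1498, Pow(Add(-5, Pow(-18, 2)), 2))), Pow(-4477125, -1)) = Mul(Add(411, Mul(1498, Pow(Add(-5, 324), 2))), Rational(-1, 4477125)) = Mul(Add(411, Mul(1498, Pow(319, 2))), Rational(-1, 4477125)) = Mul(Add(411, Mul(1498, 101761)), Rational(-1, 4477125)) = Mul(Add(411, 152437978), Rational(-1, 4477125)) = Mul(152438389, Rational(-1, 4477125)) = Rational(-152438389, 4477125) ≈ -34.048)
Mul(-1, x) = Mul(-1, Rational(-152438389, 4477125)) = Rational(152438389, 4477125)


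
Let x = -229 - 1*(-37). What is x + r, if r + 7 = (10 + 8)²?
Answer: 125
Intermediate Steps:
x = -192 (x = -229 + 37 = -192)
r = 317 (r = -7 + (10 + 8)² = -7 + 18² = -7 + 324 = 317)
x + r = -192 + 317 = 125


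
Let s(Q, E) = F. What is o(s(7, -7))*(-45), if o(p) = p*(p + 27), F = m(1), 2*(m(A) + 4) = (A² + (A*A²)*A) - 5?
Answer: 21285/4 ≈ 5321.3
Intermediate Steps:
m(A) = -13/2 + A²/2 + A⁴/2 (m(A) = -4 + ((A² + (A*A²)*A) - 5)/2 = -4 + ((A² + A³*A) - 5)/2 = -4 + ((A² + A⁴) - 5)/2 = -4 + (-5 + A² + A⁴)/2 = -4 + (-5/2 + A²/2 + A⁴/2) = -13/2 + A²/2 + A⁴/2)
F = -11/2 (F = -13/2 + (½)*1² + (½)*1⁴ = -13/2 + (½)*1 + (½)*1 = -13/2 + ½ + ½ = -11/2 ≈ -5.5000)
s(Q, E) = -11/2
o(p) = p*(27 + p)
o(s(7, -7))*(-45) = -11*(27 - 11/2)/2*(-45) = -11/2*43/2*(-45) = -473/4*(-45) = 21285/4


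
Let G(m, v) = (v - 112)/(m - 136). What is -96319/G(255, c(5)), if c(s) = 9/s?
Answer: 57309805/551 ≈ 1.0401e+5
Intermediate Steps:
G(m, v) = (-112 + v)/(-136 + m)
-96319/G(255, c(5)) = -96319*(-136 + 255)/(-112 + 9/5) = -96319*119/(-112 + 9*(⅕)) = -96319*119/(-112 + 9/5) = -96319/((1/119)*(-551/5)) = -96319/(-551/595) = -96319*(-595/551) = 57309805/551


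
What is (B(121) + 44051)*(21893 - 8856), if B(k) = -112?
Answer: 572832743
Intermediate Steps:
(B(121) + 44051)*(21893 - 8856) = (-112 + 44051)*(21893 - 8856) = 43939*13037 = 572832743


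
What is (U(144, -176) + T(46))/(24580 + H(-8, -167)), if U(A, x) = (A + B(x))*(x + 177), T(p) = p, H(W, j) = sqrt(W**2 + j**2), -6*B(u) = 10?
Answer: 13887700/1812445341 - 565*sqrt(27953)/1812445341 ≈ 0.0076103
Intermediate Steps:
B(u) = -5/3 (B(u) = -1/6*10 = -5/3)
U(A, x) = (177 + x)*(-5/3 + A) (U(A, x) = (A - 5/3)*(x + 177) = (-5/3 + A)*(177 + x) = (177 + x)*(-5/3 + A))
(U(144, -176) + T(46))/(24580 + H(-8, -167)) = ((-295 + 177*144 - 5/3*(-176) + 144*(-176)) + 46)/(24580 + sqrt((-8)**2 + (-167)**2)) = ((-295 + 25488 + 880/3 - 25344) + 46)/(24580 + sqrt(64 + 27889)) = (427/3 + 46)/(24580 + sqrt(27953)) = 565/(3*(24580 + sqrt(27953)))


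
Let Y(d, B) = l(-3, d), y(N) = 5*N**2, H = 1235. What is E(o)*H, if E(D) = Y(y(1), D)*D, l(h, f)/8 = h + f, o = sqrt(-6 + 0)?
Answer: 19760*I*sqrt(6) ≈ 48402.0*I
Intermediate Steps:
o = I*sqrt(6) (o = sqrt(-6) = I*sqrt(6) ≈ 2.4495*I)
l(h, f) = 8*f + 8*h (l(h, f) = 8*(h + f) = 8*(f + h) = 8*f + 8*h)
Y(d, B) = -24 + 8*d (Y(d, B) = 8*d + 8*(-3) = 8*d - 24 = -24 + 8*d)
E(D) = 16*D (E(D) = (-24 + 8*(5*1**2))*D = (-24 + 8*(5*1))*D = (-24 + 8*5)*D = (-24 + 40)*D = 16*D)
E(o)*H = (16*(I*sqrt(6)))*1235 = (16*I*sqrt(6))*1235 = 19760*I*sqrt(6)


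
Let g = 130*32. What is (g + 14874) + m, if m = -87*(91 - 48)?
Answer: 15293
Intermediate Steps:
m = -3741 (m = -87*43 = -3741)
g = 4160
(g + 14874) + m = (4160 + 14874) - 3741 = 19034 - 3741 = 15293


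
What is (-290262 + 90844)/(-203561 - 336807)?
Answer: 99709/270184 ≈ 0.36904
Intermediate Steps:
(-290262 + 90844)/(-203561 - 336807) = -199418/(-540368) = -199418*(-1/540368) = 99709/270184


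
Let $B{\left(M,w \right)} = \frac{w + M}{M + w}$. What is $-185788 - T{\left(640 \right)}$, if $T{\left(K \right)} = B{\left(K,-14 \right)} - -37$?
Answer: $-185826$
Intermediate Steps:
$B{\left(M,w \right)} = 1$ ($B{\left(M,w \right)} = \frac{M + w}{M + w} = 1$)
$T{\left(K \right)} = 38$ ($T{\left(K \right)} = 1 - -37 = 1 + 37 = 38$)
$-185788 - T{\left(640 \right)} = -185788 - 38 = -185826$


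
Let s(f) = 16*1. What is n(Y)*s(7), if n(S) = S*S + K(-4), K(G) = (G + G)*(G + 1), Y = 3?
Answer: 528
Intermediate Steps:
K(G) = 2*G*(1 + G) (K(G) = (2*G)*(1 + G) = 2*G*(1 + G))
s(f) = 16
n(S) = 24 + S² (n(S) = S*S + 2*(-4)*(1 - 4) = S² + 2*(-4)*(-3) = S² + 24 = 24 + S²)
n(Y)*s(7) = (24 + 3²)*16 = (24 + 9)*16 = 33*16 = 528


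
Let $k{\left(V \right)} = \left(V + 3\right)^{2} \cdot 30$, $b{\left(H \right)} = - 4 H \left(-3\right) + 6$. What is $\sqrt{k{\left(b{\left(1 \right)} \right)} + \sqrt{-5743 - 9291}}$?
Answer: $\sqrt{13230 + i \sqrt{15034}} \approx 115.02 + 0.533 i$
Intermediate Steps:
$b{\left(H \right)} = 6 + 12 H$ ($b{\left(H \right)} = 12 H + 6 = 6 + 12 H$)
$k{\left(V \right)} = 30 \left(3 + V\right)^{2}$ ($k{\left(V \right)} = \left(3 + V\right)^{2} \cdot 30 = 30 \left(3 + V\right)^{2}$)
$\sqrt{k{\left(b{\left(1 \right)} \right)} + \sqrt{-5743 - 9291}} = \sqrt{30 \left(3 + \left(6 + 12 \cdot 1\right)\right)^{2} + \sqrt{-5743 - 9291}} = \sqrt{30 \left(3 + \left(6 + 12\right)\right)^{2} + \sqrt{-15034}} = \sqrt{30 \left(3 + 18\right)^{2} + i \sqrt{15034}} = \sqrt{30 \cdot 21^{2} + i \sqrt{15034}} = \sqrt{30 \cdot 441 + i \sqrt{15034}} = \sqrt{13230 + i \sqrt{15034}}$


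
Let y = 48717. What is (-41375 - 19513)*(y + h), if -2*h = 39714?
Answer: -1757227680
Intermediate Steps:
h = -19857 (h = -½*39714 = -19857)
(-41375 - 19513)*(y + h) = (-41375 - 19513)*(48717 - 19857) = -60888*28860 = -1757227680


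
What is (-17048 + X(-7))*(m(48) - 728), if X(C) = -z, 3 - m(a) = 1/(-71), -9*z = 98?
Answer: 2630904772/213 ≈ 1.2352e+7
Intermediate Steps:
z = -98/9 (z = -⅑*98 = -98/9 ≈ -10.889)
m(a) = 214/71 (m(a) = 3 - 1/(-71) = 3 - 1*(-1/71) = 3 + 1/71 = 214/71)
X(C) = 98/9 (X(C) = -1*(-98/9) = 98/9)
(-17048 + X(-7))*(m(48) - 728) = (-17048 + 98/9)*(214/71 - 728) = -153334/9*(-51474/71) = 2630904772/213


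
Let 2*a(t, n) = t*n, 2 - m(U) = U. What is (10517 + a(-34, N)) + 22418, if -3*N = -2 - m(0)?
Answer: 98737/3 ≈ 32912.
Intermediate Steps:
m(U) = 2 - U
N = 4/3 (N = -(-2 - (2 - 1*0))/3 = -(-2 - (2 + 0))/3 = -(-2 - 1*2)/3 = -(-2 - 2)/3 = -⅓*(-4) = 4/3 ≈ 1.3333)
a(t, n) = n*t/2 (a(t, n) = (t*n)/2 = (n*t)/2 = n*t/2)
(10517 + a(-34, N)) + 22418 = (10517 + (½)*(4/3)*(-34)) + 22418 = (10517 - 68/3) + 22418 = 31483/3 + 22418 = 98737/3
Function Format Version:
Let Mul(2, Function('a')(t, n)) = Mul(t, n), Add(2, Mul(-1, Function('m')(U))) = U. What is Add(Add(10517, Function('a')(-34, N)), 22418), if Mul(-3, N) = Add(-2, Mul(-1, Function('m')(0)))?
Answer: Rational(98737, 3) ≈ 32912.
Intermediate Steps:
Function('m')(U) = Add(2, Mul(-1, U))
N = Rational(4, 3) (N = Mul(Rational(-1, 3), Add(-2, Mul(-1, Add(2, Mul(-1, 0))))) = Mul(Rational(-1, 3), Add(-2, Mul(-1, Add(2, 0)))) = Mul(Rational(-1, 3), Add(-2, Mul(-1, 2))) = Mul(Rational(-1, 3), Add(-2, -2)) = Mul(Rational(-1, 3), -4) = Rational(4, 3) ≈ 1.3333)
Function('a')(t, n) = Mul(Rational(1, 2), n, t) (Function('a')(t, n) = Mul(Rational(1, 2), Mul(t, n)) = Mul(Rational(1, 2), Mul(n, t)) = Mul(Rational(1, 2), n, t))
Add(Add(10517, Function('a')(-34, N)), 22418) = Add(Add(10517, Mul(Rational(1, 2), Rational(4, 3), -34)), 22418) = Add(Add(10517, Rational(-68, 3)), 22418) = Add(Rational(31483, 3), 22418) = Rational(98737, 3)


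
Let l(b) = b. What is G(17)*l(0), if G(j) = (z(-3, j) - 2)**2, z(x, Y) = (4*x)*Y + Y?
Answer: 0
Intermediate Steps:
z(x, Y) = Y + 4*Y*x (z(x, Y) = 4*Y*x + Y = Y + 4*Y*x)
G(j) = (-2 - 11*j)**2 (G(j) = (j*(1 + 4*(-3)) - 2)**2 = (j*(1 - 12) - 2)**2 = (j*(-11) - 2)**2 = (-11*j - 2)**2 = (-2 - 11*j)**2)
G(17)*l(0) = (2 + 11*17)**2*0 = (2 + 187)**2*0 = 189**2*0 = 35721*0 = 0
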